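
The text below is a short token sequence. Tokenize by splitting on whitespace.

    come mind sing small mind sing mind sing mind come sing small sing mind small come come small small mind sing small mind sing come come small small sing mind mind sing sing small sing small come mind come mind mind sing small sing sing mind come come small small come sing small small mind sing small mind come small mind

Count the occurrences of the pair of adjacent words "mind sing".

8

Scanning the 60 overlapping bigram windows for "mind sing":
  position 2–3: mind sing
  position 5–6: mind sing
  position 7–8: mind sing
  position 20–21: mind sing
  position 23–24: mind sing
  position 31–32: mind sing
  position 41–42: mind sing
  position 55–56: mind sing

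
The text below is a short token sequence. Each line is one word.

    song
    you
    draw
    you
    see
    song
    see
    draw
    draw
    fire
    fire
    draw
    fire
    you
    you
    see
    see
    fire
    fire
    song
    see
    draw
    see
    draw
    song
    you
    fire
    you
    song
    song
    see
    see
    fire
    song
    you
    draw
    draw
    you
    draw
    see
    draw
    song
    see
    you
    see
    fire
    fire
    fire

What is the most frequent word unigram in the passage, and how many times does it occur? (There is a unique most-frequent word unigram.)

"see", 11 times

Unigram frequencies (highest first):
  see: 11
  draw: 10
  fire: 10
  you: 9
  song: 8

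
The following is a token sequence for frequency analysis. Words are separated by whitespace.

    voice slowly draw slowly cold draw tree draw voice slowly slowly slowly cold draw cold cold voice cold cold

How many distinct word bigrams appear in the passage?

19 tokens → 18 bigram windows in total.
Repeated bigrams (each contributes count−1 duplicates):
  cold cold: 2
  cold draw: 2
  slowly cold: 2
  slowly slowly: 2
  voice slowly: 2
5 duplicate windows → 18 − 5 = 13 distinct.

13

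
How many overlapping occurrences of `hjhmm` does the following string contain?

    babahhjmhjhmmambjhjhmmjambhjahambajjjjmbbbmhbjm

Sliding a length-5 window over the 47 characters (43 positions):
  position 9–13: hjhmm
  position 18–22: hjhmm

2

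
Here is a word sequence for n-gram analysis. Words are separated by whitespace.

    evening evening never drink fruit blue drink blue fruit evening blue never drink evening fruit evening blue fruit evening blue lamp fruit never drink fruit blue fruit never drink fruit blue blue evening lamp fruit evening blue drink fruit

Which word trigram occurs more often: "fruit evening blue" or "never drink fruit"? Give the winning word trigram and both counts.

"fruit evening blue" (4 vs 3)

"fruit evening blue": 4 occurrences
"never drink fruit": 3 occurrences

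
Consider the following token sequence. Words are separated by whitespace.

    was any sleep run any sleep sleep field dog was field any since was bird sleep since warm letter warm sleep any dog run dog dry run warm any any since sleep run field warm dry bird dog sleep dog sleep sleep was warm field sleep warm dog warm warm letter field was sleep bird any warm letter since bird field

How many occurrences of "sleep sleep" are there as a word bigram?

2

Scanning the 60 overlapping bigram windows for "sleep sleep":
  position 6–7: sleep sleep
  position 41–42: sleep sleep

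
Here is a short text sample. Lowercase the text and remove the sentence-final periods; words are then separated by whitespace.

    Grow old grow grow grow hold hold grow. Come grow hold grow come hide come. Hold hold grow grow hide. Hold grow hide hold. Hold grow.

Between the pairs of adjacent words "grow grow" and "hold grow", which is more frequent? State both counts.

"grow grow": 3 occurrences
"hold grow": 5 occurrences

"hold grow" (5 vs 3)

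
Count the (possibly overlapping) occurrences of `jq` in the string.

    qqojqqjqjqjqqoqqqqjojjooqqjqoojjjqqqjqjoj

7

Sliding a length-2 window over the 41 characters (40 positions):
  position 4–5: jq
  position 7–8: jq
  position 9–10: jq
  position 11–12: jq
  position 27–28: jq
  position 33–34: jq
  position 37–38: jq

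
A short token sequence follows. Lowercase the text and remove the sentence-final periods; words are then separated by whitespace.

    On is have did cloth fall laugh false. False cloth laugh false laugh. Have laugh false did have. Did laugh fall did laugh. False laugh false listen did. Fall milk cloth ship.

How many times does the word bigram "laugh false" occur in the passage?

Scanning the 31 overlapping bigram windows for "laugh false":
  position 7–8: laugh false
  position 11–12: laugh false
  position 15–16: laugh false
  position 23–24: laugh false
  position 25–26: laugh false

5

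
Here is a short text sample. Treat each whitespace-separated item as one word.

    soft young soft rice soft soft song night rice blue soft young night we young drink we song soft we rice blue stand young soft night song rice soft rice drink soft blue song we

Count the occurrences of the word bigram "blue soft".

1

Scanning the 34 overlapping bigram windows for "blue soft":
  position 10–11: blue soft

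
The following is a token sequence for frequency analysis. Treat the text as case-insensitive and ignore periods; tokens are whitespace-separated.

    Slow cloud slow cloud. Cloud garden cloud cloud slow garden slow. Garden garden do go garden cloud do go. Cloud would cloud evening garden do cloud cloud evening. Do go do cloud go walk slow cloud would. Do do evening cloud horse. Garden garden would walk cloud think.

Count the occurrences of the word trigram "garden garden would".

1

Scanning the 46 overlapping trigram windows for "garden garden would":
  position 43–45: garden garden would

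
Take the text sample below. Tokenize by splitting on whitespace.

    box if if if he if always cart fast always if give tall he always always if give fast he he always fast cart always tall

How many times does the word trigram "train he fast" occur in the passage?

0

Scanning the 24 overlapping trigram windows for "train he fast":
  (none found)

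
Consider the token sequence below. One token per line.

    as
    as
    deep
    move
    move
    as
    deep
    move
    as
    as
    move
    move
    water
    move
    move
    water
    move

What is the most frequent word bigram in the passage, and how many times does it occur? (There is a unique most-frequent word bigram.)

"move move", 3 times

Bigram frequencies (highest first):
  move move: 3
  as as: 2
  as deep: 2
  deep move: 2
  move as: 2
  move water: 2
  … (2 more, each ≤ 2)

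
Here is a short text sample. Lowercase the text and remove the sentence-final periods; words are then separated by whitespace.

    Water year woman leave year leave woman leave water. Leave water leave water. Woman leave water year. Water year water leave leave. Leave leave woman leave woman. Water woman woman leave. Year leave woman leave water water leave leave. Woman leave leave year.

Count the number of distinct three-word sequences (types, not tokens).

43 tokens → 41 trigram windows in total.
Repeated trigrams (each contributes count−1 duplicates):
  leave woman leave: 4
  woman leave water: 3
  leave leave leave: 2
  leave leave woman: 2
  leave water leave: 2
  leave year leave: 2
  water leave leave: 2
  water leave water: 2
  … (3 more repeated)
14 duplicate windows → 41 − 14 = 27 distinct.

27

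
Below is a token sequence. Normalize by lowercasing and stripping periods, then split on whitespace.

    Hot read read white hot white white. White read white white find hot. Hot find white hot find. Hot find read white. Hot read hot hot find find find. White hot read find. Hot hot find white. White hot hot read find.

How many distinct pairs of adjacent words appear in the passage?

42 tokens → 41 bigram windows in total.
Repeated bigrams (each contributes count−1 duplicates):
  hot find: 5
  white hot: 5
  hot hot: 4
  hot read: 4
  white white: 4
  find hot: 3
  find white: 3
  read white: 3
  … (2 more repeated)
25 duplicate windows → 41 − 25 = 16 distinct.

16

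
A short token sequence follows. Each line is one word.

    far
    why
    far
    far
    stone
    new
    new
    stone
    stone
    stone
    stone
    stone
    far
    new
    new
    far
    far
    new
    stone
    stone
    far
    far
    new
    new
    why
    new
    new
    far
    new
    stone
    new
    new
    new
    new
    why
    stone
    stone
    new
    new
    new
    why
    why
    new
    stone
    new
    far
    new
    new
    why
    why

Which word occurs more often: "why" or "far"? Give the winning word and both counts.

"why": 7 occurrences
"far": 10 occurrences

"far" (10 vs 7)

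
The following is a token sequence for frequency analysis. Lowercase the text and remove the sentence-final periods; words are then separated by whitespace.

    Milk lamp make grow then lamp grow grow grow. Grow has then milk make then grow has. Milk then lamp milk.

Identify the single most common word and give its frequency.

"grow", 6 times

Unigram frequencies (highest first):
  grow: 6
  milk: 4
  then: 4
  lamp: 3
  make: 2
  has: 2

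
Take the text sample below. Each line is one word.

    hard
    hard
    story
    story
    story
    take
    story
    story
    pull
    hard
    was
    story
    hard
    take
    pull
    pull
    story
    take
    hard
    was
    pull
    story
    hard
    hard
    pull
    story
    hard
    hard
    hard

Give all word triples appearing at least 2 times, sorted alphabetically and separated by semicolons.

pull story hard; story hard hard

Trigram counts meeting the condition (at least 2 times):
  pull story hard: 2
  story hard hard: 2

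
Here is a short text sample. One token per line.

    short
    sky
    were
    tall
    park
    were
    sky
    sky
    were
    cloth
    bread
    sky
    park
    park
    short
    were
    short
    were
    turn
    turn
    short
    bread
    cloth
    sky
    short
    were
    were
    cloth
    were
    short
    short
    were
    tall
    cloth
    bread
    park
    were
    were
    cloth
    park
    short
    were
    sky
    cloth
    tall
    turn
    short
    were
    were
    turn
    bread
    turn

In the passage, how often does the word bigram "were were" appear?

Scanning the 51 overlapping bigram windows for "were were":
  position 26–27: were were
  position 37–38: were were
  position 48–49: were were

3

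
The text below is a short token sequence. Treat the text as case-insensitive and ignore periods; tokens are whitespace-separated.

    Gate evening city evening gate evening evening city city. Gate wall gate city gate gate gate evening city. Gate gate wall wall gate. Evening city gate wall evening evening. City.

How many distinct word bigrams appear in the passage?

30 tokens → 29 bigram windows in total.
Repeated bigrams (each contributes count−1 duplicates):
  evening city: 5
  city gate: 4
  gate evening: 4
  gate gate: 3
  gate wall: 3
  evening evening: 2
  wall gate: 2
16 duplicate windows → 29 − 16 = 13 distinct.

13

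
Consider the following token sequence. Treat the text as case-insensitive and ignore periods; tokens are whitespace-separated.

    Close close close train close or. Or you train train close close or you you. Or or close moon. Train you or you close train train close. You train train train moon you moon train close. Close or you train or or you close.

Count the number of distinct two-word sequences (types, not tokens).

20

44 tokens → 43 bigram windows in total.
Repeated bigrams (each contributes count−1 duplicates):
  or you: 5
  close close: 4
  train close: 4
  train train: 4
  close or: 3
  or or: 3
  you train: 3
  close train: 2
  … (3 more repeated)
23 duplicate windows → 43 − 23 = 20 distinct.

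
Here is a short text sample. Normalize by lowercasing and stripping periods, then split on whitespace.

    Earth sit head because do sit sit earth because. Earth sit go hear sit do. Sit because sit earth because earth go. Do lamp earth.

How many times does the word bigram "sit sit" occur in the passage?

Scanning the 24 overlapping bigram windows for "sit sit":
  position 6–7: sit sit

1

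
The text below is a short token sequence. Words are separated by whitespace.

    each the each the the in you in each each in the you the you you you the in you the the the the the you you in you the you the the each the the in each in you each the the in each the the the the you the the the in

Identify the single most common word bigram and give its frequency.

"the the", 13 times

Bigram frequencies (highest first):
  the the: 13
  you the: 6
  each the: 5
  the in: 5
  the you: 5
  in you: 4
  … (8 more, each ≤ 3)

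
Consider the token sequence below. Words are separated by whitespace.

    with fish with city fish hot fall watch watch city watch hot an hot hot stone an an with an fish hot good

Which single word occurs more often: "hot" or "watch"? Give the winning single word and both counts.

"hot" (5 vs 3)

"hot": 5 occurrences
"watch": 3 occurrences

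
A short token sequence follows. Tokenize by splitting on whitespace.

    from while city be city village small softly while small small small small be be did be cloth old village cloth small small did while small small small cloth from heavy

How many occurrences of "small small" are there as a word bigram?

6

Scanning the 30 overlapping bigram windows for "small small":
  position 10–11: small small
  position 11–12: small small
  position 12–13: small small
  position 22–23: small small
  position 26–27: small small
  position 27–28: small small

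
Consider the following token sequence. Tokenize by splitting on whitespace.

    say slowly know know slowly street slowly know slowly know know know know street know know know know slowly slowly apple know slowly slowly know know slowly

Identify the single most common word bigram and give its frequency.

"know know", 8 times

Bigram frequencies (highest first):
  know know: 8
  know slowly: 5
  slowly know: 4
  slowly slowly: 2
  say slowly: 1
  slowly street: 1
  … (5 more, each ≤ 1)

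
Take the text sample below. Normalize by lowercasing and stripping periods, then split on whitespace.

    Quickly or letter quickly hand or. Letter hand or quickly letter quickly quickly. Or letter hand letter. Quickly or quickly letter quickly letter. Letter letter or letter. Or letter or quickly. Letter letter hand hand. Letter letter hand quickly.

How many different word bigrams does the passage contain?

14

39 tokens → 38 bigram windows in total.
Repeated bigrams (each contributes count−1 duplicates):
  or letter: 5
  letter hand: 4
  letter letter: 4
  letter quickly: 4
  quickly letter: 4
  letter or: 3
  or quickly: 3
  quickly or: 3
  … (2 more repeated)
24 duplicate windows → 38 − 24 = 14 distinct.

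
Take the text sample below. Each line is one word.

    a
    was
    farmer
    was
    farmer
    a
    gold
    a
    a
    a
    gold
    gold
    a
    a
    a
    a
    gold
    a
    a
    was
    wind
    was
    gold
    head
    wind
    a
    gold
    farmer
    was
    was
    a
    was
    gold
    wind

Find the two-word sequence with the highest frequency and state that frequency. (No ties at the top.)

"a a", 6 times

Bigram frequencies (highest first):
  a a: 6
  a gold: 4
  a was: 3
  gold a: 3
  was farmer: 2
  farmer was: 2
  … (12 more, each ≤ 2)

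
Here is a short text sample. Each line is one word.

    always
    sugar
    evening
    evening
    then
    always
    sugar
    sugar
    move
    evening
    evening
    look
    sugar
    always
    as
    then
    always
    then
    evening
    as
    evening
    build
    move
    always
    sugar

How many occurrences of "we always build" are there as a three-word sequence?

Scanning the 23 overlapping trigram windows for "we always build":
  (none found)

0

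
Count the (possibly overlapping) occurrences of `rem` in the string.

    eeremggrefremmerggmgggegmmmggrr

2

Sliding a length-3 window over the 31 characters (29 positions):
  position 3–5: rem
  position 11–13: rem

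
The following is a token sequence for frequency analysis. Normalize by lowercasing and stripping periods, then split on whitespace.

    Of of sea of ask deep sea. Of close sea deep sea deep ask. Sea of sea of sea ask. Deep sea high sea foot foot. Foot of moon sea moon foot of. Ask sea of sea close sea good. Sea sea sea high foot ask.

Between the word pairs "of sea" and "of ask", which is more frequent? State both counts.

"of sea": 4 occurrences
"of ask": 2 occurrences

"of sea" (4 vs 2)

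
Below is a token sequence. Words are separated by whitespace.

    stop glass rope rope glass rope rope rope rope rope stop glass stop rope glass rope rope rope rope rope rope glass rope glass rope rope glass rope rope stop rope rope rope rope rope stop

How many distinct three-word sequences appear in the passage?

36 tokens → 34 trigram windows in total.
Repeated trigrams (each contributes count−1 duplicates):
  rope rope rope: 10
  glass rope rope: 5
  rope glass rope: 5
  rope rope glass: 3
  rope rope stop: 3
21 duplicate windows → 34 − 21 = 13 distinct.

13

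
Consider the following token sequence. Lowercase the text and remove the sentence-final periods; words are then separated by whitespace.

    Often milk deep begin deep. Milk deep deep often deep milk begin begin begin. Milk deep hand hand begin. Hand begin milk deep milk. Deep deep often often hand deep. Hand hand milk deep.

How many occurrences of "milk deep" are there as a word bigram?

Scanning the 33 overlapping bigram windows for "milk deep":
  position 2–3: milk deep
  position 6–7: milk deep
  position 15–16: milk deep
  position 22–23: milk deep
  position 24–25: milk deep
  position 33–34: milk deep

6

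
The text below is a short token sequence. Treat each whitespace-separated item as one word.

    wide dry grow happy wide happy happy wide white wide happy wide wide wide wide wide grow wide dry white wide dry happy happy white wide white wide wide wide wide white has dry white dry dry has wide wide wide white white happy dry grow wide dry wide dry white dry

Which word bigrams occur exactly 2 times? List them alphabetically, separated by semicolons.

dry grow; grow wide; happy happy; white dry; wide happy

Bigram counts meeting the condition (exactly 2 times):
  dry grow: 2
  grow wide: 2
  happy happy: 2
  white dry: 2
  wide happy: 2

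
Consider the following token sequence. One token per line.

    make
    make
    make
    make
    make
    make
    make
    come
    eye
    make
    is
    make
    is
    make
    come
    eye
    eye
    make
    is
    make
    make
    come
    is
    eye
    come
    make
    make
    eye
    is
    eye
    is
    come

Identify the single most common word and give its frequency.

Unigram frequencies (highest first):
  make: 15
  eye: 6
  is: 6
  come: 5

"make", 15 times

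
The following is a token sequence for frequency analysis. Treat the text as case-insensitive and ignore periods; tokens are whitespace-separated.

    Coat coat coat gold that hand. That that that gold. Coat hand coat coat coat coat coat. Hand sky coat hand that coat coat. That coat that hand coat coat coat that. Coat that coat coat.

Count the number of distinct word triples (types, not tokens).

36 tokens → 34 trigram windows in total.
Repeated trigrams (each contributes count−1 duplicates):
  coat coat coat: 5
  coat that coat: 3
  coat coat that: 2
  hand coat coat: 2
  that coat coat: 2
  that coat that: 2
10 duplicate windows → 34 − 10 = 24 distinct.

24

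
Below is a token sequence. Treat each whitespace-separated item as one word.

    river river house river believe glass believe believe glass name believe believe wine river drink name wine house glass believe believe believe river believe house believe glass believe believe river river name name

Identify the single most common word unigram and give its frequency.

Unigram frequencies (highest first):
  believe: 12
  river: 7
  glass: 4
  name: 4
  house: 3
  wine: 2
  … (1 more, each ≤ 1)

"believe", 12 times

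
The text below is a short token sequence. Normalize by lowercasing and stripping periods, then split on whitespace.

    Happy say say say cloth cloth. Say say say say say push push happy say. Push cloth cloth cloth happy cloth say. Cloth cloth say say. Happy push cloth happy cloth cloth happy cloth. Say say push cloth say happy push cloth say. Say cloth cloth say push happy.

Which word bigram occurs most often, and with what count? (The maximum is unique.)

"say say", 9 times

Bigram frequencies (highest first):
  say say: 9
  cloth say: 7
  cloth cloth: 6
  say push: 4
  push cloth: 4
  say cloth: 3
  … (7 more, each ≤ 3)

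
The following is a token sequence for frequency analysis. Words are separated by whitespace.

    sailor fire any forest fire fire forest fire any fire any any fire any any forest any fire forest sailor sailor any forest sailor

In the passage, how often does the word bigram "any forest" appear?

3

Scanning the 23 overlapping bigram windows for "any forest":
  position 3–4: any forest
  position 15–16: any forest
  position 22–23: any forest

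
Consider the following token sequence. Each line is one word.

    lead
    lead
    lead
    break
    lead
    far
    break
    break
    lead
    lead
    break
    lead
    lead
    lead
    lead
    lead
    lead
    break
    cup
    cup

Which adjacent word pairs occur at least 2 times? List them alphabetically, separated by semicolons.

Bigram counts meeting the condition (at least 2 times):
  break lead: 3
  lead break: 3
  lead lead: 8

break lead; lead break; lead lead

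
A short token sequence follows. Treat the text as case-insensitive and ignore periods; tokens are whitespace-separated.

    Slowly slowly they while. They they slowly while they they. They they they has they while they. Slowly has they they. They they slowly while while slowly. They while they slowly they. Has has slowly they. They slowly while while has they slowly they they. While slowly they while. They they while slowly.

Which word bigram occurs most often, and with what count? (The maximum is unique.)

"they they", 11 times

Bigram frequencies (highest first):
  they they: 11
  slowly they: 6
  they while: 6
  they slowly: 6
  while they: 5
  slowly while: 3
  … (9 more, each ≤ 3)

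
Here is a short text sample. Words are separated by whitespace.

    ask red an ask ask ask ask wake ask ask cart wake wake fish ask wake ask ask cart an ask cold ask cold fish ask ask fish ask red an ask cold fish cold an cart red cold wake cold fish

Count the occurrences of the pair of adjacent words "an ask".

Scanning the 41 overlapping bigram windows for "an ask":
  position 3–4: an ask
  position 20–21: an ask
  position 31–32: an ask

3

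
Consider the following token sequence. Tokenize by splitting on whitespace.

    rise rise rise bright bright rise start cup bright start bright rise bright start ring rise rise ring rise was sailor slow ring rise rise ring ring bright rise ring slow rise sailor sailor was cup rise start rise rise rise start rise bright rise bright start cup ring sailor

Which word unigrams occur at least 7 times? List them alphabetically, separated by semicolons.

bright; ring; rise

Unigram counts meeting the condition (at least 7 times):
  bright: 8
  ring: 7
  rise: 18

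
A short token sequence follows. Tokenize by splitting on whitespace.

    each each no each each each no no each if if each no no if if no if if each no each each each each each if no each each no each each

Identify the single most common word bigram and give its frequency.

Bigram frequencies (highest first):
  each each: 9
  each no: 5
  no each: 5
  if if: 3
  no no: 2
  each if: 2
  … (3 more, each ≤ 2)

"each each", 9 times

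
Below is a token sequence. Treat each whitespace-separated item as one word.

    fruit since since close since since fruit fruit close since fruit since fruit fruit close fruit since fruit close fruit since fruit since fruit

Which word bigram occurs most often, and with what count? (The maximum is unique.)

"since fruit", 6 times

Bigram frequencies (highest first):
  since fruit: 6
  fruit since: 5
  fruit close: 3
  since since: 2
  close since: 2
  fruit fruit: 2
  … (2 more, each ≤ 2)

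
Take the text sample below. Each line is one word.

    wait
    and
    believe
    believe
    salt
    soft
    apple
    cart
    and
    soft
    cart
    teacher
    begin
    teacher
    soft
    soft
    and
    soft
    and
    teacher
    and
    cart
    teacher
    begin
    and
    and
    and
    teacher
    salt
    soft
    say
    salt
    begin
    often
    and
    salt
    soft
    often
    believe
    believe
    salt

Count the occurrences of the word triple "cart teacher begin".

2

Scanning the 39 overlapping trigram windows for "cart teacher begin":
  position 11–13: cart teacher begin
  position 22–24: cart teacher begin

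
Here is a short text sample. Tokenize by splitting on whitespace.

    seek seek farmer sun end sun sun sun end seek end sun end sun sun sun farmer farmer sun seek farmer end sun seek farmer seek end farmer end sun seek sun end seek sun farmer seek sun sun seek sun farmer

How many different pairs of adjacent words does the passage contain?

42 tokens → 41 bigram windows in total.
Repeated bigrams (each contributes count−1 duplicates):
  end sun: 5
  sun sun: 5
  seek sun: 4
  sun end: 4
  sun seek: 4
  seek farmer: 3
  sun farmer: 3
  end seek: 2
  … (4 more repeated)
26 duplicate windows → 41 − 26 = 15 distinct.

15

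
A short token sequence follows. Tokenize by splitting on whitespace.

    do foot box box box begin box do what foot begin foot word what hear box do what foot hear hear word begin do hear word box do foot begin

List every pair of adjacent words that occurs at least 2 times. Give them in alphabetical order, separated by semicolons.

Bigram counts meeting the condition (at least 2 times):
  box box: 2
  box do: 3
  do foot: 2
  do what: 2
  foot begin: 2
  hear word: 2
  what foot: 2

box box; box do; do foot; do what; foot begin; hear word; what foot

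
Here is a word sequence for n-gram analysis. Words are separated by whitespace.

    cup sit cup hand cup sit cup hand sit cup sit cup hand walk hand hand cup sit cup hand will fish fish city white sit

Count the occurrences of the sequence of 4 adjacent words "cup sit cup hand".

Scanning the 23 overlapping 4-gram windows for "cup sit cup hand":
  position 1–4: cup sit cup hand
  position 5–8: cup sit cup hand
  position 10–13: cup sit cup hand
  position 17–20: cup sit cup hand

4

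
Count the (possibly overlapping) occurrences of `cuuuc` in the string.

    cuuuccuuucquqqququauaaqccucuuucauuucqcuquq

Sliding a length-5 window over the 42 characters (38 positions):
  position 1–5: cuuuc
  position 6–10: cuuuc
  position 27–31: cuuuc

3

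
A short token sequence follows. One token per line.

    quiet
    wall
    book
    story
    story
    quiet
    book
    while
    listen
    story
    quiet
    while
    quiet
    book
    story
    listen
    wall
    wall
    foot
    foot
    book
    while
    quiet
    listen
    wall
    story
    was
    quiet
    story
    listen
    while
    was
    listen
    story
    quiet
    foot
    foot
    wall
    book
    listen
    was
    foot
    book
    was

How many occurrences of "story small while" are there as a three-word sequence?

Scanning the 42 overlapping trigram windows for "story small while":
  (none found)

0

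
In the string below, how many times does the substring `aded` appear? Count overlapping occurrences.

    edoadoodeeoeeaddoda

Sliding a length-4 window over the 19 characters (16 positions):
  (no match at any position)

0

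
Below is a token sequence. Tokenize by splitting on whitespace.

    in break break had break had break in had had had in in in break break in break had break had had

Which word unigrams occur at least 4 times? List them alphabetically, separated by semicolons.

break; had; in

Unigram counts meeting the condition (at least 4 times):
  break: 8
  had: 8
  in: 6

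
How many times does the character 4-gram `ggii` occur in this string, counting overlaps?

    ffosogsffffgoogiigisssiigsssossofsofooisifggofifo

Sliding a length-4 window over the 49 characters (46 positions):
  (no match at any position)

0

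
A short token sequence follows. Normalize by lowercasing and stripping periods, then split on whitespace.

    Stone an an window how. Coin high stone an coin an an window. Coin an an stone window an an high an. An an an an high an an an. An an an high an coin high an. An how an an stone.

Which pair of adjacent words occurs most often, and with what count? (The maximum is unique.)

Bigram frequencies (highest first):
  an an: 15
  high an: 4
  an high: 3
  stone an: 2
  an window: 2
  coin high: 2
  … (11 more, each ≤ 2)

"an an", 15 times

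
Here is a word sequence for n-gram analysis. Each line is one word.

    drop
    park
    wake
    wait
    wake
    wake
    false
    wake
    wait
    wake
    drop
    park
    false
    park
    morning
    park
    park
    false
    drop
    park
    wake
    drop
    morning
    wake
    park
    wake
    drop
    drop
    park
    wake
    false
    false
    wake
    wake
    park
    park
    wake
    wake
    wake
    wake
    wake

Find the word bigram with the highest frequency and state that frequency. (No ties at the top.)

"wake wake", 6 times

Bigram frequencies (highest first):
  wake wake: 6
  park wake: 5
  drop park: 4
  wake drop: 3
  wake wait: 2
  wait wake: 2
  … (13 more, each ≤ 2)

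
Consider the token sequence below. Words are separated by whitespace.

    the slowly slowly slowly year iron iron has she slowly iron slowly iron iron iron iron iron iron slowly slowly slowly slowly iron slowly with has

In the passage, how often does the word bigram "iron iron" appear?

Scanning the 25 overlapping bigram windows for "iron iron":
  position 6–7: iron iron
  position 13–14: iron iron
  position 14–15: iron iron
  position 15–16: iron iron
  position 16–17: iron iron
  position 17–18: iron iron

6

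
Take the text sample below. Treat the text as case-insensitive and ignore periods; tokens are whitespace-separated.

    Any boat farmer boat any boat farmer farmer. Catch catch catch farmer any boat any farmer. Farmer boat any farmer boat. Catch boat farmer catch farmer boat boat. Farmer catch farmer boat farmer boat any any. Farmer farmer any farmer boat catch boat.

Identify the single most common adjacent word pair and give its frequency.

Bigram frequencies (highest first):
  farmer boat: 7
  boat farmer: 5
  boat any: 4
  any farmer: 4
  any boat: 3
  farmer farmer: 3
  … (8 more, each ≤ 3)

"farmer boat", 7 times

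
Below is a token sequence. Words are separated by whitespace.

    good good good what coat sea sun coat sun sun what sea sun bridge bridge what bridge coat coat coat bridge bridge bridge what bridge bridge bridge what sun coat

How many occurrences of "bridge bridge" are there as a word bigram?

Scanning the 29 overlapping bigram windows for "bridge bridge":
  position 14–15: bridge bridge
  position 21–22: bridge bridge
  position 22–23: bridge bridge
  position 25–26: bridge bridge
  position 26–27: bridge bridge

5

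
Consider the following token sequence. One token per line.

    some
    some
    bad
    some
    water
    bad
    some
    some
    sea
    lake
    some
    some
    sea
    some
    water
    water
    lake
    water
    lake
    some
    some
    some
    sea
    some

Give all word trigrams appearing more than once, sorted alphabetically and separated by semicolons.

Trigram counts meeting the condition (more than once):
  lake some some: 2
  some sea some: 2
  some some sea: 3

lake some some; some sea some; some some sea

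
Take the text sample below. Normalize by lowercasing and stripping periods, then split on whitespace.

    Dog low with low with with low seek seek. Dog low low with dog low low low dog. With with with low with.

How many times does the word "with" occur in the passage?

8

Scanning the 23 tokens for "with":
  position 3: with
  position 5: with
  position 6: with
  position 13: with
  position 19: with
  position 20: with
  position 21: with
  position 23: with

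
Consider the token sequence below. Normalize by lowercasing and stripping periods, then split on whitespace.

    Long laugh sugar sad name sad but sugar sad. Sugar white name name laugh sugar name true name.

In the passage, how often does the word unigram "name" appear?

5

Scanning the 18 tokens for "name":
  position 5: name
  position 12: name
  position 13: name
  position 16: name
  position 18: name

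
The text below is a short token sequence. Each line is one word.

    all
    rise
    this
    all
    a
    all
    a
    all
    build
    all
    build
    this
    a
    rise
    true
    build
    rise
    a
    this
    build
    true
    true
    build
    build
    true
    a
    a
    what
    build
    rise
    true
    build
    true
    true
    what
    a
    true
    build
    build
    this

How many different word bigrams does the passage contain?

40 tokens → 39 bigram windows in total.
Repeated bigrams (each contributes count−1 duplicates):
  true build: 4
  build true: 3
  a all: 2
  all a: 2
  all build: 2
  build build: 2
  build rise: 2
  build this: 2
  … (2 more repeated)
13 duplicate windows → 39 − 13 = 26 distinct.

26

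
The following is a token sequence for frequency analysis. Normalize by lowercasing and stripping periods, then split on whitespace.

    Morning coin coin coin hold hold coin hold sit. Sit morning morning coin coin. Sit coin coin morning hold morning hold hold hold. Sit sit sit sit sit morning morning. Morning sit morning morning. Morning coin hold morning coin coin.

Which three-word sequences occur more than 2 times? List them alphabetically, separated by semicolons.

morning coin coin; sit morning morning; sit sit sit

Trigram counts meeting the condition (more than 2 times):
  morning coin coin: 3
  sit morning morning: 3
  sit sit sit: 3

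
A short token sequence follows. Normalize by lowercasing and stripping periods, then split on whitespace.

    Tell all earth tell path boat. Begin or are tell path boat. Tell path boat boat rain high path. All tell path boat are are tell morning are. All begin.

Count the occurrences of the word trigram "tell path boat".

4

Scanning the 28 overlapping trigram windows for "tell path boat":
  position 4–6: tell path boat
  position 10–12: tell path boat
  position 13–15: tell path boat
  position 21–23: tell path boat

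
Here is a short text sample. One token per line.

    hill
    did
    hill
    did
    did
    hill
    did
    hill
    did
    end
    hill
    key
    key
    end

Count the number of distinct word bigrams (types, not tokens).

8

14 tokens → 13 bigram windows in total.
Repeated bigrams (each contributes count−1 duplicates):
  hill did: 4
  did hill: 3
5 duplicate windows → 13 − 5 = 8 distinct.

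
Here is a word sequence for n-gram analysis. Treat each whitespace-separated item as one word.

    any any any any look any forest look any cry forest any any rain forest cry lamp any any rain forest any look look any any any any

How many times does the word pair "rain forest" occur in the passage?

Scanning the 27 overlapping bigram windows for "rain forest":
  position 14–15: rain forest
  position 20–21: rain forest

2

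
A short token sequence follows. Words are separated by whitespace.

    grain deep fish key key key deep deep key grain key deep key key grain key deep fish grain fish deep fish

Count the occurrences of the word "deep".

6

Scanning the 22 tokens for "deep":
  position 2: deep
  position 7: deep
  position 8: deep
  position 12: deep
  position 17: deep
  position 21: deep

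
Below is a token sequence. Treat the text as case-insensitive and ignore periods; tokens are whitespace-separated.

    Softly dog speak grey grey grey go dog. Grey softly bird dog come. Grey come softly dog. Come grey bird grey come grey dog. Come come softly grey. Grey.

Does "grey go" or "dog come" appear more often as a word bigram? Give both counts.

"grey go": 1 occurrence
"dog come": 3 occurrences

"dog come" (3 vs 1)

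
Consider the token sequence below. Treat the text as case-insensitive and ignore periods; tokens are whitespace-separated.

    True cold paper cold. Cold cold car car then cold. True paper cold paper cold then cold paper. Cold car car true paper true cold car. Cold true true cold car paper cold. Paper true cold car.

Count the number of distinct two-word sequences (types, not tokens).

37 tokens → 36 bigram windows in total.
Repeated bigrams (each contributes count−1 duplicates):
  cold car: 5
  paper cold: 5
  cold paper: 4
  true cold: 4
  car car: 2
  cold cold: 2
  cold true: 2
  paper true: 2
  … (2 more repeated)
20 duplicate windows → 36 − 20 = 16 distinct.

16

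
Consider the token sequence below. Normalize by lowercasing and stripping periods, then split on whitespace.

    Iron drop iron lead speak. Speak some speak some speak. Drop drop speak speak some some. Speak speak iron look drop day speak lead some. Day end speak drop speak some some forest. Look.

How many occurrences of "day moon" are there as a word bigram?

0

Scanning the 33 overlapping bigram windows for "day moon":
  (none found)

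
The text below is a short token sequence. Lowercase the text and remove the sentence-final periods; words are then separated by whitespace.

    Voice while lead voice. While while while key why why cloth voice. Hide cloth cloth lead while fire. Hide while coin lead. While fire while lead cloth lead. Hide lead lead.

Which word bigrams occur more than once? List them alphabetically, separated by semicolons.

cloth lead; lead while; voice while; while fire; while lead; while while

Bigram counts meeting the condition (more than once):
  cloth lead: 2
  lead while: 2
  voice while: 2
  while fire: 2
  while lead: 2
  while while: 2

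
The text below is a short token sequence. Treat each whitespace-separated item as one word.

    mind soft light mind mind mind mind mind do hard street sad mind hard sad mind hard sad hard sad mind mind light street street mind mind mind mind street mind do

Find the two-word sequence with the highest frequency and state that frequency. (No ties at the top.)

Bigram frequencies (highest first):
  mind mind: 8
  sad mind: 3
  hard sad: 3
  mind do: 2
  mind hard: 2
  street mind: 2
  … (11 more, each ≤ 1)

"mind mind", 8 times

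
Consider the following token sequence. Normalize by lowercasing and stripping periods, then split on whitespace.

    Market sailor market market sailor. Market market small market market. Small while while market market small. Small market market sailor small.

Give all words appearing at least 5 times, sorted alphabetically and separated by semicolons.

Unigram counts meeting the condition (at least 5 times):
  market: 11
  small: 5

market; small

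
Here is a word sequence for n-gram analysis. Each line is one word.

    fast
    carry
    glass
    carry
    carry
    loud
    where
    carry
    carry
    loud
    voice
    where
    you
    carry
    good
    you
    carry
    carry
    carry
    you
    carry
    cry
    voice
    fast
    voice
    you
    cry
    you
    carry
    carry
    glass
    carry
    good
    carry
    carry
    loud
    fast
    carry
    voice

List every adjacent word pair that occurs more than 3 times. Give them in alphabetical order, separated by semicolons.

carry carry; you carry

Bigram counts meeting the condition (more than 3 times):
  carry carry: 6
  you carry: 4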